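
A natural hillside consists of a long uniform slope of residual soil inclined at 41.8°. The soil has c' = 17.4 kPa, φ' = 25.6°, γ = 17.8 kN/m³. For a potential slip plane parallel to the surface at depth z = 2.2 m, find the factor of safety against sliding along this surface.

For an infinite slope with a slip plane parallel to the surface (no pore pressure): FS = [c' + γz cos²β tanφ'] / [γz sinβ cosβ].
γz = 17.8·2.2 = 39.16 kN/m²
Numerator = 17.4 + 39.16·cos²41.8°·tan25.6° = 17.4 + 39.16·0.5557·0.4791 = 27.827 kPa
Denominator = 39.16·sin41.8°·cos41.8° = 39.16·0.6665·0.7455 = 19.458 kPa
FS = 27.827 / 19.458 = 1.430

FS = 1.43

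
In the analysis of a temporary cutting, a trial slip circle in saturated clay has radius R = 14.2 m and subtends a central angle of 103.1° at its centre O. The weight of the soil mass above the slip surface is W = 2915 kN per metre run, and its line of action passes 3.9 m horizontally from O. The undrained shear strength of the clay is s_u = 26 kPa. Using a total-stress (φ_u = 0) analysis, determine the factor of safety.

Taking moments about the centre O, the resisting moment is provided by the undrained shear strength acting along the arc:
Arc length L_a = R·θ = 14.2·(103.1°·π/180) = 14.2·1.7994 = 25.55 m
M_R = s_u·L_a·R = 26·25.55·14.2 = 9433.8 kN·m/m
M_D = W·d = 2915·3.9 = 11368.5 kN·m/m
FS = M_R / M_D = 9433.8 / 11368.5 = 0.830

FS = 0.83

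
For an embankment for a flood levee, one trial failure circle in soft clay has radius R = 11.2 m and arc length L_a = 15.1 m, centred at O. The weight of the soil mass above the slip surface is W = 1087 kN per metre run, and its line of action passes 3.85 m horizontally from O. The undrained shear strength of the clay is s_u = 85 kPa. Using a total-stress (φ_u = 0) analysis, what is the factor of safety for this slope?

Taking moments about the centre O, the resisting moment is provided by the undrained shear strength acting along the arc:
M_R = s_u·L_a·R = 85·15.10·11.2 = 14375.2 kN·m/m
M_D = W·d = 1087·3.85 = 4184.9 kN·m/m
FS = M_R / M_D = 14375.2 / 4184.9 = 3.435

FS = 3.43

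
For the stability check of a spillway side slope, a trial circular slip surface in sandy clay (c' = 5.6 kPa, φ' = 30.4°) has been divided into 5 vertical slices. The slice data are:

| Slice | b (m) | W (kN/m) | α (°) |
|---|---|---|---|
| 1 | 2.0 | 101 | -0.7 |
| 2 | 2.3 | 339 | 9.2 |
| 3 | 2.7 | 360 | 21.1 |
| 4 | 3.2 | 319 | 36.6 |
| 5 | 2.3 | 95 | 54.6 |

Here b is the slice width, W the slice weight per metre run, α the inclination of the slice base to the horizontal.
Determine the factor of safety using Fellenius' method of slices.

FS = 1.60

Ordinary method of slices: FS = Σ[c'·Δl_i + (W_i cosα_i)·tanφ'] / Σ W_i sinα_i, with Δl_i = b_i / cosα_i.
Slice 1: Δl = 2.0/cos(-0.7°) = 2.000 m; N'_1 = 101·cos(-0.7°) = 101.0; c'Δl = 11.20; W sinα = -1.2
Slice 2: Δl = 2.3/cos9.2° = 2.330 m; N'_2 = 339·cos9.2° = 334.6; c'Δl = 13.05; W sinα = 54.2
Slice 3: Δl = 2.7/cos21.1° = 2.894 m; N'_3 = 360·cos21.1° = 335.9; c'Δl = 16.21; W sinα = 129.6
Slice 4: Δl = 3.2/cos36.6° = 3.986 m; N'_4 = 319·cos36.6° = 256.1; c'Δl = 22.32; W sinα = 190.2
Slice 5: Δl = 2.3/cos54.6° = 3.970 m; N'_5 = 95·cos54.6° = 55.0; c'Δl = 22.23; W sinα = 77.4
Σc'Δl = 85.0 kN/m; ΣN' = 1082.6 kN/m; ΣW sinα = 450.2 kN/m
Resisting = 85.0 + 1082.6·tan30.4° = 85.0 + 635.2 = 720.2 kN/m
FS = 720.2 / 450.2 = 1.600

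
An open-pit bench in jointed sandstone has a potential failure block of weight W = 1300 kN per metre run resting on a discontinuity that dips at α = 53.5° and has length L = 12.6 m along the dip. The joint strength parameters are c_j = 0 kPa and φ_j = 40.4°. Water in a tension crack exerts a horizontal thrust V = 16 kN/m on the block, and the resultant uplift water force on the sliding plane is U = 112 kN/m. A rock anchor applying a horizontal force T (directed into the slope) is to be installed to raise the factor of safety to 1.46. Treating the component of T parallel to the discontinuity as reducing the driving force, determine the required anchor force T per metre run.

Resolving forces along and normal to the sliding plane, with the horizontal anchor force T adding T·sinα to the effective normal force and T·cosα acting up the plane against the driving force:
FS = [c_jL + (W cosα − U − V sinα + T sinα) tanφ_j] / [W sinα + V cosα − T cosα]
Without the anchor: N' = 648.4 kN/m, driving T_d = 1054.5 kN/m, resisting R = 0·12.6 + 648.4·tan40.4° = 551.8 kN/m, FS = 0.52.
Setting FS = 1.46 and solving for T:
1.46·(1054.5 − T cos53.5°) = 551.8 + T sin53.5°·tan40.4°
T·(sin53.5°·tan40.4° + 1.46·cos53.5°) = 1.46·1054.5 − 551.8
T·(0.8039·0.8511 + 1.46·0.5948) = 1539.6 − 551.8 = 987.8
T·1.5526 = 987.8
T = 636.2 kN/m

T = 636 kN/m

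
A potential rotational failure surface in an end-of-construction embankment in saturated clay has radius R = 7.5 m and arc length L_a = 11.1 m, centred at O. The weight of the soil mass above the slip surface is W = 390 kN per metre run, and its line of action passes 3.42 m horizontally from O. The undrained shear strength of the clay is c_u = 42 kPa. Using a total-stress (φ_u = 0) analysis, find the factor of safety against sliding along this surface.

Taking moments about the centre O, the resisting moment is provided by the undrained shear strength acting along the arc:
M_R = c_u·L_a·R = 42·11.10·7.5 = 3496.5 kN·m/m
M_D = W·d = 390·3.42 = 1333.8 kN·m/m
FS = M_R / M_D = 3496.5 / 1333.8 = 2.621

FS = 2.62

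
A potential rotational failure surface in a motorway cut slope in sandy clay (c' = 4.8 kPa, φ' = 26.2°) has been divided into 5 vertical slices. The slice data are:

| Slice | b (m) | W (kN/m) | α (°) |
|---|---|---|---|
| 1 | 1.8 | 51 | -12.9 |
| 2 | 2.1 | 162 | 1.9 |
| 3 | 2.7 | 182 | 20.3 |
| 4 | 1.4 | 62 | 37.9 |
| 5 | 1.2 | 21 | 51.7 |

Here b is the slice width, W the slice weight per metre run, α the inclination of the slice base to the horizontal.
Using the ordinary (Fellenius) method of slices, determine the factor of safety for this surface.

Ordinary method of slices: FS = Σ[c'·Δl_i + (W_i cosα_i)·tanφ'] / Σ W_i sinα_i, with Δl_i = b_i / cosα_i.
Slice 1: Δl = 1.8/cos(-12.9°) = 1.847 m; N'_1 = 51·cos(-12.9°) = 49.7; c'Δl = 8.86; W sinα = -11.4
Slice 2: Δl = 2.1/cos1.9° = 2.101 m; N'_2 = 162·cos1.9° = 161.9; c'Δl = 10.09; W sinα = 5.4
Slice 3: Δl = 2.7/cos20.3° = 2.879 m; N'_3 = 182·cos20.3° = 170.7; c'Δl = 13.82; W sinα = 63.1
Slice 4: Δl = 1.4/cos37.9° = 1.774 m; N'_4 = 62·cos37.9° = 48.9; c'Δl = 8.52; W sinα = 38.1
Slice 5: Δl = 1.2/cos51.7° = 1.936 m; N'_5 = 21·cos51.7° = 13.0; c'Δl = 9.29; W sinα = 16.5
Σc'Δl = 50.6 kN/m; ΣN' = 444.3 kN/m; ΣW sinα = 111.7 kN/m
Resisting = 50.6 + 444.3·tan26.2° = 50.6 + 218.6 = 269.2 kN/m
FS = 269.2 / 111.7 = 2.410

FS = 2.41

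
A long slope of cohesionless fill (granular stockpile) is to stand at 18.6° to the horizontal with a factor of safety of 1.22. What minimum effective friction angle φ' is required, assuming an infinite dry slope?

φ' = 22.3°

FS = tanφ'/tanβ ⇒ tanφ' = FS · tanβ = 1.22 · tan18.6° = 0.4106
φ' = arctan(0.4106) = 22.32°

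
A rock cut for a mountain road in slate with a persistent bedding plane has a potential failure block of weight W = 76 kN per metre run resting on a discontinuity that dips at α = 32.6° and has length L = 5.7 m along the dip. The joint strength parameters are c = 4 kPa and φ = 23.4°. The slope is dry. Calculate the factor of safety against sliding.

FS = 1.23

Resolving the block weight along and normal to the plane and applying the Mohr–Coulomb strength on the joint:
N' = W cosα = 76·cos32.6° = 64.0 kN/m
Driving force T = W sinα = 76·sin32.6° = 40.9 kN/m
Resisting force R = c·L + N'·tanφ = 4·5.7 + 64.0·tan23.4° = 22.8 + 27.7 = 50.5 kN/m
FS = R / T = 50.5 / 40.9 = 1.233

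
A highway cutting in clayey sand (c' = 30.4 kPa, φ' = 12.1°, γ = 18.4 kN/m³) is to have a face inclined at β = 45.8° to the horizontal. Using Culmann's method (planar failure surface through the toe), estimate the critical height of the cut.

H_c = 27.57 m

Culmann's analysis gives the critical failure plane at α_cr = (β + φ')/2 = (45.8 + 12.1)/2 = 28.9°, and the critical height
H_c = (4c'/γ) · sinβ cosφ' / [1 − cos(β − φ')]
    = (4·30.4/18.4) · sin45.8°·cos12.1° / [1 − cos(33.7°)]
    = 6.609 · 0.7169·0.9778 / [1 − 0.8320]
    = 6.609 · 0.7010 / 0.1680
    = 27.57 m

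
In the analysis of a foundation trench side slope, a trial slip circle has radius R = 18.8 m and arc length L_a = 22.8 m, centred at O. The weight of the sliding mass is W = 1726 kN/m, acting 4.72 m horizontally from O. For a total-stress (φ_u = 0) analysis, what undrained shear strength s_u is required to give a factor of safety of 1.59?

s_u = 30.2 kPa

FS = s_u·L_a·R / (W·d), so s_u = FS·W·d / (L_a·R).
s_u = 1.59·1726·4.72 / (22.80·18.8) = 12953.3 / 428.64 = 30.22 kPa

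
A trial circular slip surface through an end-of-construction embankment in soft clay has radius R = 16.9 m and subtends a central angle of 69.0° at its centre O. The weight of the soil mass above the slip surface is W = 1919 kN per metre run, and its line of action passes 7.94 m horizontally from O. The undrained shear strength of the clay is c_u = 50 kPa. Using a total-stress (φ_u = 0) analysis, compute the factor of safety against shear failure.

FS = 1.13

Taking moments about the centre O, the resisting moment is provided by the undrained shear strength acting along the arc:
Arc length L_a = R·θ = 16.9·(69.0°·π/180) = 16.9·1.2043 = 20.35 m
M_R = c_u·L_a·R = 50·20.35·16.9 = 17197.7 kN·m/m
M_D = W·d = 1919·7.94 = 15236.9 kN·m/m
FS = M_R / M_D = 17197.7 / 15236.9 = 1.129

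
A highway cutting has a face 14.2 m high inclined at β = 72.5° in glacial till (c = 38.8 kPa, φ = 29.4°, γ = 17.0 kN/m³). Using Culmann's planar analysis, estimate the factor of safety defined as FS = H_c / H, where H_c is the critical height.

FS = 1.98

H_c = (4c/γ) · sinβ cosφ / [1 − cos(β − φ)]
    = (4·38.8/17.0) · sin72.5°·cos29.4° / [1 − cos43.1°]
    = 9.129 · 0.8309 / 0.2698 = 28.11 m
FS = H_c / H = 28.11 / 14.2 = 1.980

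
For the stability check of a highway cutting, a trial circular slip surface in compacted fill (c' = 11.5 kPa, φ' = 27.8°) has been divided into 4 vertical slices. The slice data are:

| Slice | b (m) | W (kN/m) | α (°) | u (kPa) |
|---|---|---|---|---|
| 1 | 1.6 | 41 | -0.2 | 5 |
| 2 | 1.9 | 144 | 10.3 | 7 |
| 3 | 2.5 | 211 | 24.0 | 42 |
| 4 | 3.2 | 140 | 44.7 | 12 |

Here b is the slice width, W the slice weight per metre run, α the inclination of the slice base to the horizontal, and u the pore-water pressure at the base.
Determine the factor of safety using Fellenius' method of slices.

Ordinary method of slices: FS = Σ[c'·Δl_i + (W_i cosα_i − u_i·Δl_i)·tanφ'] / Σ W_i sinα_i, with Δl_i = b_i / cosα_i.
Slice 1: Δl = 1.6/cos(-0.2°) = 1.600 m; N'_1 = 41·cos(-0.2°) − 5·1.600 = 33.0; c'Δl = 18.40; W sinα = -0.1
Slice 2: Δl = 1.9/cos10.3° = 1.931 m; N'_2 = 144·cos10.3° − 7·1.931 = 128.2; c'Δl = 22.21; W sinα = 25.7
Slice 3: Δl = 2.5/cos24.0° = 2.737 m; N'_3 = 211·cos24.0° − 42·2.737 = 77.8; c'Δl = 31.47; W sinα = 85.8
Slice 4: Δl = 3.2/cos44.7° = 4.502 m; N'_4 = 140·cos44.7° − 12·4.502 = 45.5; c'Δl = 51.77; W sinα = 98.5
Σc'Δl = 123.9 kN/m; ΣN' = 284.5 kN/m; ΣW sinα = 209.9 kN/m
Resisting = 123.9 + 284.5·tan27.8° = 123.9 + 150.0 = 273.8 kN/m
FS = 273.8 / 209.9 = 1.305

FS = 1.30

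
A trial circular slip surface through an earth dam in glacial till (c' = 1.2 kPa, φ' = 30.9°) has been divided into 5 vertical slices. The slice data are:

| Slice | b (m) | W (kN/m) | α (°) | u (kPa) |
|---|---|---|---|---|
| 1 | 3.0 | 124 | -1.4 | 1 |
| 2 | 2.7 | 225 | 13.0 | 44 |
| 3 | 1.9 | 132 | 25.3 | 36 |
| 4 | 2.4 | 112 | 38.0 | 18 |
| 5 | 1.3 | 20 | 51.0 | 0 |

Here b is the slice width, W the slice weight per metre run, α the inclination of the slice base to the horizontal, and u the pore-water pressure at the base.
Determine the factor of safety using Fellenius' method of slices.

FS = 1.06

Ordinary method of slices: FS = Σ[c'·Δl_i + (W_i cosα_i − u_i·Δl_i)·tanφ'] / Σ W_i sinα_i, with Δl_i = b_i / cosα_i.
Slice 1: Δl = 3.0/cos(-1.4°) = 3.001 m; N'_1 = 124·cos(-1.4°) − 1·3.001 = 121.0; c'Δl = 3.60; W sinα = -3.0
Slice 2: Δl = 2.7/cos13.0° = 2.771 m; N'_2 = 225·cos13.0° − 44·2.771 = 97.3; c'Δl = 3.33; W sinα = 50.6
Slice 3: Δl = 1.9/cos25.3° = 2.102 m; N'_3 = 132·cos25.3° − 36·2.102 = 43.7; c'Δl = 2.52; W sinα = 56.4
Slice 4: Δl = 2.4/cos38.0° = 3.046 m; N'_4 = 112·cos38.0° − 18·3.046 = 33.4; c'Δl = 3.65; W sinα = 69.0
Slice 5: Δl = 1.3/cos51.0° = 2.066 m; N'_5 = 20·cos51.0° − 0·2.066 = 12.6; c'Δl = 2.48; W sinα = 15.5
Σc'Δl = 15.6 kN/m; ΣN' = 308.0 kN/m; ΣW sinα = 188.5 kN/m
Resisting = 15.6 + 308.0·tan30.9° = 15.6 + 184.3 = 199.9 kN/m
FS = 199.9 / 188.5 = 1.061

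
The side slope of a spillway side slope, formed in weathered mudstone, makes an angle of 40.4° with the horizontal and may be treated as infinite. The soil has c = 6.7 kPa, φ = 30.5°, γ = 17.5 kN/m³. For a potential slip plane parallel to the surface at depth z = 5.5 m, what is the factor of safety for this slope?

FS = 0.83

For an infinite slope with a slip plane parallel to the surface (no pore pressure): FS = [c + γz cos²β tanφ] / [γz sinβ cosβ].
γz = 17.5·5.5 = 96.25 kN/m²
Numerator = 6.7 + 96.25·cos²40.4°·tan30.5° = 6.7 + 96.25·0.5799·0.5890 = 39.580 kPa
Denominator = 96.25·sin40.4°·cos40.4° = 96.25·0.6481·0.7615 = 47.506 kPa
FS = 39.580 / 47.506 = 0.833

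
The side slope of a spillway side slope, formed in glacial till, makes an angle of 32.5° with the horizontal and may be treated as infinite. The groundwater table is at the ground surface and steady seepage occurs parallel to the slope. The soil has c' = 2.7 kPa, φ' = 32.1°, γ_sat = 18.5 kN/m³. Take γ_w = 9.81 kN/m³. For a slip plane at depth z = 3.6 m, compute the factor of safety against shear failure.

FS = 0.55

With seepage parallel to the slope and the water table at the surface, the effective normal stress on the slip plane uses the buoyant unit weight γ' = γ_sat − γ_w while the driving shear stress uses γ_sat:
FS = [c' + γ' z cos²β tanφ'] / [γ_sat z sinβ cosβ]
γ' = 18.5 − 9.81 = 8.69 kN/m³
Numerator = 2.7 + 8.69·3.6·cos²32.5°·tan32.1° = 2.7 + 8.69·3.6·0.7113·0.6273 = 16.659 kPa
Denominator = 18.5·3.6·sin32.5°·cos32.5° = 18.5·3.6·0.5373·0.8434 = 30.180 kPa
FS = 16.659 / 30.180 = 0.552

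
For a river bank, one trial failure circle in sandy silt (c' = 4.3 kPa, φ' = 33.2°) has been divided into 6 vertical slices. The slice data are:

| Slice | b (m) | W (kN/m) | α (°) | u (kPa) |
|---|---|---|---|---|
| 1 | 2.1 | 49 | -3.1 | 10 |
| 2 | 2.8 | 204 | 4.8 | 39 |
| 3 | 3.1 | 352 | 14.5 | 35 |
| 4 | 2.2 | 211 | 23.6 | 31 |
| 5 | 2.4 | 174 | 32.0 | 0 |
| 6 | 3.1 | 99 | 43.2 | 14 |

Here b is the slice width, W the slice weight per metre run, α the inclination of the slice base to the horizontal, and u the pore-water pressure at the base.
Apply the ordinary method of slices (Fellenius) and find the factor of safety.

FS = 1.41

Ordinary method of slices: FS = Σ[c'·Δl_i + (W_i cosα_i − u_i·Δl_i)·tanφ'] / Σ W_i sinα_i, with Δl_i = b_i / cosα_i.
Slice 1: Δl = 2.1/cos(-3.1°) = 2.103 m; N'_1 = 49·cos(-3.1°) − 10·2.103 = 27.9; c'Δl = 9.04; W sinα = -2.6
Slice 2: Δl = 2.8/cos4.8° = 2.810 m; N'_2 = 204·cos4.8° − 39·2.810 = 93.7; c'Δl = 12.08; W sinα = 17.1
Slice 3: Δl = 3.1/cos14.5° = 3.202 m; N'_3 = 352·cos14.5° − 35·3.202 = 228.7; c'Δl = 13.77; W sinα = 88.1
Slice 4: Δl = 2.2/cos23.6° = 2.401 m; N'_4 = 211·cos23.6° − 31·2.401 = 118.9; c'Δl = 10.32; W sinα = 84.5
Slice 5: Δl = 2.4/cos32.0° = 2.830 m; N'_5 = 174·cos32.0° − 0·2.830 = 147.6; c'Δl = 12.17; W sinα = 92.2
Slice 6: Δl = 3.1/cos43.2° = 4.253 m; N'_6 = 99·cos43.2° − 14·4.253 = 12.6; c'Δl = 18.29; W sinα = 67.8
Σc'Δl = 75.7 kN/m; ΣN' = 629.4 kN/m; ΣW sinα = 347.0 kN/m
Resisting = 75.7 + 629.4·tan33.2° = 75.7 + 411.9 = 487.6 kN/m
FS = 487.6 / 347.0 = 1.405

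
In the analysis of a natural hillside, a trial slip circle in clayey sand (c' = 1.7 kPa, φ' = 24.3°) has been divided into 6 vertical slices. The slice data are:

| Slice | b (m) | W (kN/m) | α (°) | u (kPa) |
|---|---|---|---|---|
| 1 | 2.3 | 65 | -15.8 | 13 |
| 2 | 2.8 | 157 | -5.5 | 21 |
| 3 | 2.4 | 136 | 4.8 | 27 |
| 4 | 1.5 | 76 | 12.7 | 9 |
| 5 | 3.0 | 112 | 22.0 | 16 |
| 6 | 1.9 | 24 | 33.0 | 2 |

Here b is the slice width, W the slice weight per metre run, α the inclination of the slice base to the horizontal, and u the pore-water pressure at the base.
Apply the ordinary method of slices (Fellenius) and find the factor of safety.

Ordinary method of slices: FS = Σ[c'·Δl_i + (W_i cosα_i − u_i·Δl_i)·tanφ'] / Σ W_i sinα_i, with Δl_i = b_i / cosα_i.
Slice 1: Δl = 2.3/cos(-15.8°) = 2.390 m; N'_1 = 65·cos(-15.8°) − 13·2.390 = 31.5; c'Δl = 4.06; W sinα = -17.7
Slice 2: Δl = 2.8/cos(-5.5°) = 2.813 m; N'_2 = 157·cos(-5.5°) − 21·2.813 = 97.2; c'Δl = 4.78; W sinα = -15.0
Slice 3: Δl = 2.4/cos4.8° = 2.408 m; N'_3 = 136·cos4.8° − 27·2.408 = 70.5; c'Δl = 4.09; W sinα = 11.4
Slice 4: Δl = 1.5/cos12.7° = 1.538 m; N'_4 = 76·cos12.7° − 9·1.538 = 60.3; c'Δl = 2.61; W sinα = 16.7
Slice 5: Δl = 3.0/cos22.0° = 3.236 m; N'_5 = 112·cos22.0° − 16·3.236 = 52.1; c'Δl = 5.50; W sinα = 42.0
Slice 6: Δl = 1.9/cos33.0° = 2.265 m; N'_6 = 24·cos33.0° − 2·2.265 = 15.6; c'Δl = 3.85; W sinα = 13.1
Σc'Δl = 24.9 kN/m; ΣN' = 327.1 kN/m; ΣW sinα = 50.4 kN/m
Resisting = 24.9 + 327.1·tan24.3° = 24.9 + 147.7 = 172.6 kN/m
FS = 172.6 / 50.4 = 3.427

FS = 3.43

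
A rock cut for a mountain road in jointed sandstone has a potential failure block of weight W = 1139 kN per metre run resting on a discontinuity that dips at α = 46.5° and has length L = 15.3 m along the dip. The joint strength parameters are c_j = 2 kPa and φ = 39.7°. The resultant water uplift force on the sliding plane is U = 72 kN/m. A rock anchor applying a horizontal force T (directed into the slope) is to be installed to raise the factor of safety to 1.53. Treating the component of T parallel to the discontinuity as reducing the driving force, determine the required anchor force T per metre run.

Resolving forces along and normal to the sliding plane, with the horizontal anchor force T adding T·sinα to the effective normal force and T·cosα acting up the plane against the driving force:
FS = [c_jL + (W cosα − U + T sinα) tanφ] / [W sinα − T cosα]
Without the anchor: N' = 712.0 kN/m, driving T_d = 826.2 kN/m, resisting R = 2·15.3 + 712.0·tan39.7° = 621.7 kN/m, FS = 0.75.
Setting FS = 1.53 and solving for T:
1.53·(826.2 − T cos46.5°) = 621.7 + T sin46.5°·tan39.7°
T·(sin46.5°·tan39.7° + 1.53·cos46.5°) = 1.53·826.2 − 621.7
T·(0.7254·0.8302 + 1.53·0.6884) = 1264.1 − 621.7 = 642.3
T·1.6554 = 642.3
T = 388.0 kN/m

T = 388 kN/m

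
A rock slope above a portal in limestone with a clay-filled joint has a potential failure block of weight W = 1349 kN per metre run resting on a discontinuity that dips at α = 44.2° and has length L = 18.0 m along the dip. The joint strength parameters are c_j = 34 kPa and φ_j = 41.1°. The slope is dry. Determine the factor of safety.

FS = 1.55

Resolving the block weight along and normal to the plane and applying the Mohr–Coulomb strength on the joint:
N' = W cosα = 1349·cos44.2° = 967.1 kN/m
Driving force T = W sinα = 1349·sin44.2° = 940.5 kN/m
Resisting force R = c_j·L + N'·tanφ_j = 34·18.0 + 967.1·tan41.1° = 612.0 + 843.7 = 1455.7 kN/m
FS = R / T = 1455.7 / 940.5 = 1.548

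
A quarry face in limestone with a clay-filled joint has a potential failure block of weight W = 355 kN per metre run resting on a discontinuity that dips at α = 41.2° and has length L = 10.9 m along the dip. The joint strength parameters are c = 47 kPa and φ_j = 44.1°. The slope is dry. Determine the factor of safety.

Resolving the block weight along and normal to the plane and applying the Mohr–Coulomb strength on the joint:
N' = W cosα = 355·cos41.2° = 267.1 kN/m
Driving force T = W sinα = 355·sin41.2° = 233.8 kN/m
Resisting force R = c·L + N'·tanφ_j = 47·10.9 + 267.1·tan44.1° = 512.3 + 258.8 = 771.1 kN/m
FS = R / T = 771.1 / 233.8 = 3.298

FS = 3.30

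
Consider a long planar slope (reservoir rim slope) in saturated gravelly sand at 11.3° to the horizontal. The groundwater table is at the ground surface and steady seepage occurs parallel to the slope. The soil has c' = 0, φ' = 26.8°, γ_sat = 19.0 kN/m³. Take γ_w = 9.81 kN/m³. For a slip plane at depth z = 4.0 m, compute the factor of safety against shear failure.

FS = 1.22

With seepage parallel to the slope and the water table at the surface, the effective normal stress on the slip plane uses the buoyant unit weight γ' = γ_sat − γ_w while the driving shear stress uses γ_sat:
FS = [c' + γ' z cos²β tanφ'] / [γ_sat z sinβ cosβ]
(For c' = 0 this reduces to FS = (γ'/γ_sat)·tanφ'/tanβ.)
γ' = 19.0 − 9.81 = 9.19 kN/m³
Numerator = 0.0 + 9.19·4.0·cos²11.3°·tan26.8° = 0.0 + 9.19·4.0·0.9616·0.5051 = 17.856 kPa
Denominator = 19.0·4.0·sin11.3°·cos11.3° = 19.0·4.0·0.1959·0.9806 = 14.603 kPa
FS = 17.856 / 14.603 = 1.223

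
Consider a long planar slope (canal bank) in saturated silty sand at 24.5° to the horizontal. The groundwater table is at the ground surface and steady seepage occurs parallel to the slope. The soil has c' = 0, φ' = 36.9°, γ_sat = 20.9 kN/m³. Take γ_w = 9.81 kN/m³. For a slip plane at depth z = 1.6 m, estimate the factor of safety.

With seepage parallel to the slope and the water table at the surface, the effective normal stress on the slip plane uses the buoyant unit weight γ' = γ_sat − γ_w while the driving shear stress uses γ_sat:
FS = [c' + γ' z cos²β tanφ'] / [γ_sat z sinβ cosβ]
(For c' = 0 this reduces to FS = (γ'/γ_sat)·tanφ'/tanβ.)
γ' = 20.9 − 9.81 = 11.09 kN/m³
Numerator = 0.0 + 11.09·1.6·cos²24.5°·tan36.9° = 0.0 + 11.09·1.6·0.8280·0.7508 = 11.031 kPa
Denominator = 20.9·1.6·sin24.5°·cos24.5° = 20.9·1.6·0.4147·0.9100 = 12.619 kPa
FS = 11.031 / 12.619 = 0.874

FS = 0.87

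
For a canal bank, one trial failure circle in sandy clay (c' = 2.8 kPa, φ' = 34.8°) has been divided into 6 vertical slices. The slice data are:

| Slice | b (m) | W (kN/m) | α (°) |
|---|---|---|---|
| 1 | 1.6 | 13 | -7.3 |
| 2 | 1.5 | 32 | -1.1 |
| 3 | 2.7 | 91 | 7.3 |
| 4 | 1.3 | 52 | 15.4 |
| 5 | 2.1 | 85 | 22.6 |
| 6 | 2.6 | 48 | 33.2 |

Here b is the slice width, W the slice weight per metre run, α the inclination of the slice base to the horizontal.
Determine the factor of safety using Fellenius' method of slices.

Ordinary method of slices: FS = Σ[c'·Δl_i + (W_i cosα_i)·tanφ'] / Σ W_i sinα_i, with Δl_i = b_i / cosα_i.
Slice 1: Δl = 1.6/cos(-7.3°) = 1.613 m; N'_1 = 13·cos(-7.3°) = 12.9; c'Δl = 4.52; W sinα = -1.7
Slice 2: Δl = 1.5/cos(-1.1°) = 1.500 m; N'_2 = 32·cos(-1.1°) = 32.0; c'Δl = 4.20; W sinα = -0.6
Slice 3: Δl = 2.7/cos7.3° = 2.722 m; N'_3 = 91·cos7.3° = 90.3; c'Δl = 7.62; W sinα = 11.6
Slice 4: Δl = 1.3/cos15.4° = 1.348 m; N'_4 = 52·cos15.4° = 50.1; c'Δl = 3.78; W sinα = 13.8
Slice 5: Δl = 2.1/cos22.6° = 2.275 m; N'_5 = 85·cos22.6° = 78.5; c'Δl = 6.37; W sinα = 32.7
Slice 6: Δl = 2.6/cos33.2° = 3.107 m; N'_6 = 48·cos33.2° = 40.2; c'Δl = 8.70; W sinα = 26.3
Σc'Δl = 35.2 kN/m; ΣN' = 303.9 kN/m; ΣW sinα = 82.1 kN/m
Resisting = 35.2 + 303.9·tan34.8° = 35.2 + 211.2 = 246.4 kN/m
FS = 246.4 / 82.1 = 3.003

FS = 3.00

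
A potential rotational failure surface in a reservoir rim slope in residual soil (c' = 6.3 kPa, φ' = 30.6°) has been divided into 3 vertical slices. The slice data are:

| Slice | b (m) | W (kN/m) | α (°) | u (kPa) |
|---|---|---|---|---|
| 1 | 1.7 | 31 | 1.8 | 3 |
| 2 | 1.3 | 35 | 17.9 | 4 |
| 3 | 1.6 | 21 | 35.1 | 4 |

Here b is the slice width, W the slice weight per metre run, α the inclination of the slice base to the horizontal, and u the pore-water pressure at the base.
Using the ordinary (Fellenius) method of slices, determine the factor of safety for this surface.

FS = 2.90

Ordinary method of slices: FS = Σ[c'·Δl_i + (W_i cosα_i − u_i·Δl_i)·tanφ'] / Σ W_i sinα_i, with Δl_i = b_i / cosα_i.
Slice 1: Δl = 1.7/cos1.8° = 1.701 m; N'_1 = 31·cos1.8° − 3·1.701 = 25.9; c'Δl = 10.72; W sinα = 1.0
Slice 2: Δl = 1.3/cos17.9° = 1.366 m; N'_2 = 35·cos17.9° − 4·1.366 = 27.8; c'Δl = 8.61; W sinα = 10.8
Slice 3: Δl = 1.6/cos35.1° = 1.956 m; N'_3 = 21·cos35.1° − 4·1.956 = 9.4; c'Δl = 12.32; W sinα = 12.1
Σc'Δl = 31.6 kN/m; ΣN' = 63.1 kN/m; ΣW sinα = 23.8 kN/m
Resisting = 31.6 + 63.1·tan30.6° = 31.6 + 37.3 = 68.9 kN/m
FS = 68.9 / 23.8 = 2.896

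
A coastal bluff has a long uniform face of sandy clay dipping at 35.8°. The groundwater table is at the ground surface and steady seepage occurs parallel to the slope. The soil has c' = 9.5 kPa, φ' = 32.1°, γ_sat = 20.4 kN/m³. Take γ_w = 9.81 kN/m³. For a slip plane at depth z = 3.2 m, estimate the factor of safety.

FS = 0.76

With seepage parallel to the slope and the water table at the surface, the effective normal stress on the slip plane uses the buoyant unit weight γ' = γ_sat − γ_w while the driving shear stress uses γ_sat:
FS = [c' + γ' z cos²β tanφ'] / [γ_sat z sinβ cosβ]
γ' = 20.4 − 9.81 = 10.59 kN/m³
Numerator = 9.5 + 10.59·3.2·cos²35.8°·tan32.1° = 9.5 + 10.59·3.2·0.6578·0.6273 = 23.484 kPa
Denominator = 20.4·3.2·sin35.8°·cos35.8° = 20.4·3.2·0.5850·0.8111 = 30.971 kPa
FS = 23.484 / 30.971 = 0.758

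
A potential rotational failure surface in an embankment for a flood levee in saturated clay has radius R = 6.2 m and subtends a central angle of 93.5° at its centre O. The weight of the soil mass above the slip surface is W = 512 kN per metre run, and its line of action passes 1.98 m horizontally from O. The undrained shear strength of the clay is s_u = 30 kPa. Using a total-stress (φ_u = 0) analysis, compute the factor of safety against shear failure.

FS = 1.86

Taking moments about the centre O, the resisting moment is provided by the undrained shear strength acting along the arc:
Arc length L_a = R·θ = 6.2·(93.5°·π/180) = 6.2·1.6319 = 10.12 m
M_R = s_u·L_a·R = 30·10.12·6.2 = 1881.9 kN·m/m
M_D = W·d = 512·1.98 = 1013.8 kN·m/m
FS = M_R / M_D = 1881.9 / 1013.8 = 1.856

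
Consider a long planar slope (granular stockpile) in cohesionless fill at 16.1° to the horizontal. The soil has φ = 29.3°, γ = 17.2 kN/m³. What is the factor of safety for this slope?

For a dry cohesionless infinite slope the factor of safety is FS = tanφ / tanβ.
FS = tan29.3° / tan16.1° = 0.5612 / 0.2886 = 1.944

FS = 1.94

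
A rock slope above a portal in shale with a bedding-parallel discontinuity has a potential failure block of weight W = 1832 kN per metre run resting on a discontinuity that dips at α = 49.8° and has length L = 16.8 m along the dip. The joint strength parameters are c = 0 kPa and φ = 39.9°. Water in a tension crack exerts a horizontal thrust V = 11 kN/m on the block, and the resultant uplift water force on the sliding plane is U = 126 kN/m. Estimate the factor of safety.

FS = 0.62

Resolving the block weight along and normal to the plane and applying the Mohr–Coulomb strength on the joint:
N' = W cosα − U − V sinα = 1832·cos49.8° − 126 − 11·sin49.8° = 1048.1 kN/m
Driving force T = W sinα + V cosα = 1832·sin49.8° + 11·cos49.8° = 1406.4 kN/m
Resisting force R = c·L + N'·tanφ = 0·16.8 + 1048.1·tan39.9° = 0.0 + 876.3 = 876.3 kN/m
FS = R / T = 876.3 / 1406.4 = 0.623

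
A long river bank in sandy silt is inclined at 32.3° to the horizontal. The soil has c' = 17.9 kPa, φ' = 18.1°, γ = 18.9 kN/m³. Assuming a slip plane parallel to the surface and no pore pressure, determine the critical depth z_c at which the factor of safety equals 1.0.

Setting FS = 1.00 in FS = [c' + γz cos²β tanφ'] / [γz sinβ cosβ] and solving for z:
z = c' / [γ cosβ (FS·sinβ − cosβ·tanφ')]
  = 17.9 / [18.9·cos32.3°·(1.00·sin32.3° − cos32.3°·tan18.1°)]
  = 17.9 / [18.9·0.8453·(1.00·0.5344 − 0.8453·0.3269)]
  = 17.9 / 4.1229 = 4.342 m

z_c = 4.34 m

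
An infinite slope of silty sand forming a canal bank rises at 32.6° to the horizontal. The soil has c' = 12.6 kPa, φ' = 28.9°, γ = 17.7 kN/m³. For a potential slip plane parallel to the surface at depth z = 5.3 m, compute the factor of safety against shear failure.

For an infinite slope with a slip plane parallel to the surface (no pore pressure): FS = [c' + γz cos²β tanφ'] / [γz sinβ cosβ].
γz = 17.7·5.3 = 93.81 kN/m²
Numerator = 12.6 + 93.81·cos²32.6°·tan28.9° = 12.6 + 93.81·0.7097·0.5520 = 49.354 kPa
Denominator = 93.81·sin32.6°·cos32.6° = 93.81·0.5388·0.8425 = 42.579 kPa
FS = 49.354 / 42.579 = 1.159

FS = 1.16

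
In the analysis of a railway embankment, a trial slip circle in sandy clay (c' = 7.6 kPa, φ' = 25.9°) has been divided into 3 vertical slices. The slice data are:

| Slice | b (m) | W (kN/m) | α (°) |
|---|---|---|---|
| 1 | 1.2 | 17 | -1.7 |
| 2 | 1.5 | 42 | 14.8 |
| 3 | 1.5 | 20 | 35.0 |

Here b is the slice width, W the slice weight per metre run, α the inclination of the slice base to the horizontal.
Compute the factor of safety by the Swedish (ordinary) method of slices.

Ordinary method of slices: FS = Σ[c'·Δl_i + (W_i cosα_i)·tanφ'] / Σ W_i sinα_i, with Δl_i = b_i / cosα_i.
Slice 1: Δl = 1.2/cos(-1.7°) = 1.201 m; N'_1 = 17·cos(-1.7°) = 17.0; c'Δl = 9.12; W sinα = -0.5
Slice 2: Δl = 1.5/cos14.8° = 1.551 m; N'_2 = 42·cos14.8° = 40.6; c'Δl = 11.79; W sinα = 10.7
Slice 3: Δl = 1.5/cos35.0° = 1.831 m; N'_3 = 20·cos35.0° = 16.4; c'Δl = 13.92; W sinα = 11.5
Σc'Δl = 34.8 kN/m; ΣN' = 74.0 kN/m; ΣW sinα = 21.7 kN/m
Resisting = 34.8 + 74.0·tan25.9° = 34.8 + 35.9 = 70.8 kN/m
FS = 70.8 / 21.7 = 3.261

FS = 3.26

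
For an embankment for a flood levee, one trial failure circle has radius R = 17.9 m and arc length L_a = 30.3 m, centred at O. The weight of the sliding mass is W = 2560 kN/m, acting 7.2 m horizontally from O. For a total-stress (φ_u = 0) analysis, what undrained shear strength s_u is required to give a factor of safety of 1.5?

s_u = 51.0 kPa

FS = s_u·L_a·R / (W·d), so s_u = FS·W·d / (L_a·R).
s_u = 1.5·2560·7.2 / (30.30·17.9) = 27648.0 / 542.37 = 50.98 kPa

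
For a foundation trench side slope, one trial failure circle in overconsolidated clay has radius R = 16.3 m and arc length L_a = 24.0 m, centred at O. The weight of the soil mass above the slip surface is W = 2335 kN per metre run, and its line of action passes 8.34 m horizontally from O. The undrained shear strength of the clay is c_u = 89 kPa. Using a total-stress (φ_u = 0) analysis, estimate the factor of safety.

FS = 1.79

Taking moments about the centre O, the resisting moment is provided by the undrained shear strength acting along the arc:
M_R = c_u·L_a·R = 89·24.00·16.3 = 34816.8 kN·m/m
M_D = W·d = 2335·8.34 = 19473.9 kN·m/m
FS = M_R / M_D = 34816.8 / 19473.9 = 1.788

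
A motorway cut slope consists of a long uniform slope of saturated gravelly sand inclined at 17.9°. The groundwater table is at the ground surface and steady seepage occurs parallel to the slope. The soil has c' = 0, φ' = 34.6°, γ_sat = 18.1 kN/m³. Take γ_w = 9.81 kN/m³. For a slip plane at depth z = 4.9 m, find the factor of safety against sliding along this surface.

FS = 0.98

With seepage parallel to the slope and the water table at the surface, the effective normal stress on the slip plane uses the buoyant unit weight γ' = γ_sat − γ_w while the driving shear stress uses γ_sat:
FS = [c' + γ' z cos²β tanφ'] / [γ_sat z sinβ cosβ]
(For c' = 0 this reduces to FS = (γ'/γ_sat)·tanφ'/tanβ.)
γ' = 18.1 − 9.81 = 8.29 kN/m³
Numerator = 0.0 + 8.29·4.9·cos²17.9°·tan34.6° = 0.0 + 8.29·4.9·0.9055·0.6899 = 25.375 kPa
Denominator = 18.1·4.9·sin17.9°·cos17.9° = 18.1·4.9·0.3074·0.9516 = 25.940 kPa
FS = 25.375 / 25.940 = 0.978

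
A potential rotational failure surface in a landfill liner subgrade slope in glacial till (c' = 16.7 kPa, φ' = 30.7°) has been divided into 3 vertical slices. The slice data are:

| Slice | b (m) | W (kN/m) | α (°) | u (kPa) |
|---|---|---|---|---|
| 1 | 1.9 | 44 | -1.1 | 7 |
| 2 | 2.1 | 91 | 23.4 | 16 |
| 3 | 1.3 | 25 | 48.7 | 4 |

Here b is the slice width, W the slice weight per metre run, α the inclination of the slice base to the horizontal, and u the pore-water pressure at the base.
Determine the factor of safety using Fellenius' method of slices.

FS = 2.85

Ordinary method of slices: FS = Σ[c'·Δl_i + (W_i cosα_i − u_i·Δl_i)·tanφ'] / Σ W_i sinα_i, with Δl_i = b_i / cosα_i.
Slice 1: Δl = 1.9/cos(-1.1°) = 1.900 m; N'_1 = 44·cos(-1.1°) − 7·1.900 = 30.7; c'Δl = 31.74; W sinα = -0.8
Slice 2: Δl = 2.1/cos23.4° = 2.288 m; N'_2 = 91·cos23.4° − 16·2.288 = 46.9; c'Δl = 38.21; W sinα = 36.1
Slice 3: Δl = 1.3/cos48.7° = 1.970 m; N'_3 = 25·cos48.7° − 4·1.970 = 8.6; c'Δl = 32.89; W sinα = 18.8
Σc'Δl = 102.8 kN/m; ΣN' = 86.2 kN/m; ΣW sinα = 54.1 kN/m
Resisting = 102.8 + 86.2·tan30.7° = 102.8 + 51.2 = 154.0 kN/m
FS = 154.0 / 54.1 = 2.848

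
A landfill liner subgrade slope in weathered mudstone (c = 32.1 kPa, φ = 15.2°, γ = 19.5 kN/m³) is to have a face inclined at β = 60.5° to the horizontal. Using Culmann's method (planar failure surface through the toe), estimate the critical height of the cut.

Culmann's analysis gives the critical failure plane at α_cr = (β + φ)/2 = (60.5 + 15.2)/2 = 37.9°, and the critical height
H_c = (4c/γ) · sinβ cosφ / [1 − cos(β − φ)]
    = (4·32.1/19.5) · sin60.5°·cos15.2° / [1 − cos(45.3°)]
    = 6.585 · 0.8704·0.9650 / [1 − 0.7034]
    = 6.585 · 0.8399 / 0.2966
    = 18.65 m

H_c = 18.65 m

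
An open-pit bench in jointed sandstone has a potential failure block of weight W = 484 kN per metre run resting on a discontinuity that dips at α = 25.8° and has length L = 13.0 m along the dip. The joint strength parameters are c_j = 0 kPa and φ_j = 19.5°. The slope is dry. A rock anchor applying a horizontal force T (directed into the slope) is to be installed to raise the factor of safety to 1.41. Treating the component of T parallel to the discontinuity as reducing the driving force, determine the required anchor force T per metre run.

T = 100 kN/m

Resolving forces along and normal to the sliding plane, with the horizontal anchor force T adding T·sinα to the effective normal force and T·cosα acting up the plane against the driving force:
FS = [c_jL + (W cosα + T sinα) tanφ_j] / [W sinα − T cosα]
Without the anchor: N' = 435.8 kN/m, driving T_d = 210.7 kN/m, resisting R = 0·13.0 + 435.8·tan19.5° = 154.3 kN/m, FS = 0.73.
Setting FS = 1.41 and solving for T:
1.41·(210.7 − T cos25.8°) = 154.3 + T sin25.8°·tan19.5°
T·(sin25.8°·tan19.5° + 1.41·cos25.8°) = 1.41·210.7 − 154.3
T·(0.4352·0.3541 + 1.41·0.9003) = 297.0 − 154.3 = 142.7
T·1.4236 = 142.7
T = 100.2 kN/m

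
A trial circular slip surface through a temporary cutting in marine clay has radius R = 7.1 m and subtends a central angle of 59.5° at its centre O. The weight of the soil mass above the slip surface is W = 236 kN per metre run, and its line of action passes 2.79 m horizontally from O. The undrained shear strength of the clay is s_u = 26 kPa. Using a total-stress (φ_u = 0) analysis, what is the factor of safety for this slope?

FS = 2.07

Taking moments about the centre O, the resisting moment is provided by the undrained shear strength acting along the arc:
Arc length L_a = R·θ = 7.1·(59.5°·π/180) = 7.1·1.0385 = 7.37 m
M_R = s_u·L_a·R = 26·7.37·7.1 = 1361.1 kN·m/m
M_D = W·d = 236·2.79 = 658.4 kN·m/m
FS = M_R / M_D = 1361.1 / 658.4 = 2.067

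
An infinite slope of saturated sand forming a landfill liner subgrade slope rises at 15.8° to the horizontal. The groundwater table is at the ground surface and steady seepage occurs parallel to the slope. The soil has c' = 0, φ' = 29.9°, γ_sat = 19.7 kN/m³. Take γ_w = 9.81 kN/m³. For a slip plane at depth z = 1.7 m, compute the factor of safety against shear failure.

With seepage parallel to the slope and the water table at the surface, the effective normal stress on the slip plane uses the buoyant unit weight γ' = γ_sat − γ_w while the driving shear stress uses γ_sat:
FS = [c' + γ' z cos²β tanφ'] / [γ_sat z sinβ cosβ]
(For c' = 0 this reduces to FS = (γ'/γ_sat)·tanφ'/tanβ.)
γ' = 19.7 − 9.81 = 9.89 kN/m³
Numerator = 0.0 + 9.89·1.7·cos²15.8°·tan29.9° = 0.0 + 9.89·1.7·0.9259·0.5750 = 8.951 kPa
Denominator = 19.7·1.7·sin15.8°·cos15.8° = 19.7·1.7·0.2723·0.9622 = 8.774 kPa
FS = 8.951 / 8.774 = 1.020

FS = 1.02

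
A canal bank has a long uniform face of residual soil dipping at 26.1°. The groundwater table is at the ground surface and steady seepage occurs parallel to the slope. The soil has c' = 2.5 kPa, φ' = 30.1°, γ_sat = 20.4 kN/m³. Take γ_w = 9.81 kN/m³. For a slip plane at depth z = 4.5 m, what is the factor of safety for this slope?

FS = 0.68

With seepage parallel to the slope and the water table at the surface, the effective normal stress on the slip plane uses the buoyant unit weight γ' = γ_sat − γ_w while the driving shear stress uses γ_sat:
FS = [c' + γ' z cos²β tanφ'] / [γ_sat z sinβ cosβ]
γ' = 20.4 − 9.81 = 10.59 kN/m³
Numerator = 2.5 + 10.59·4.5·cos²26.1°·tan30.1° = 2.5 + 10.59·4.5·0.8065·0.5797 = 24.778 kPa
Denominator = 20.4·4.5·sin26.1°·cos26.1° = 20.4·4.5·0.4399·0.8980 = 36.268 kPa
FS = 24.778 / 36.268 = 0.683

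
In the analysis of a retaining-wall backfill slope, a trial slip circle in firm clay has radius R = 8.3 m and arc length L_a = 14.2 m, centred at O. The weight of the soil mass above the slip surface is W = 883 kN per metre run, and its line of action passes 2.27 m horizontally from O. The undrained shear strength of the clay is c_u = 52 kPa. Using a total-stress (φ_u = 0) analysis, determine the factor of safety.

Taking moments about the centre O, the resisting moment is provided by the undrained shear strength acting along the arc:
M_R = c_u·L_a·R = 52·14.20·8.3 = 6128.7 kN·m/m
M_D = W·d = 883·2.27 = 2004.4 kN·m/m
FS = M_R / M_D = 6128.7 / 2004.4 = 3.058

FS = 3.06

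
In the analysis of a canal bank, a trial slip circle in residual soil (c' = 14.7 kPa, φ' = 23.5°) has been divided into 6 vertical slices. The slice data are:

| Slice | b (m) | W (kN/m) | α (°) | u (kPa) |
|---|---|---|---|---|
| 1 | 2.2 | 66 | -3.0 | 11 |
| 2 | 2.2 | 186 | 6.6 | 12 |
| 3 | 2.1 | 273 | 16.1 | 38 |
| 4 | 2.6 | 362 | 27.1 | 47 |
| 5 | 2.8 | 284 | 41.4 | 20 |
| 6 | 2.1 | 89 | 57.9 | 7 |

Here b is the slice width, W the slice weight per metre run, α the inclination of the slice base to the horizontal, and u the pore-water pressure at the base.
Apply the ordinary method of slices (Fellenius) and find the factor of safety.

FS = 1.09

Ordinary method of slices: FS = Σ[c'·Δl_i + (W_i cosα_i − u_i·Δl_i)·tanφ'] / Σ W_i sinα_i, with Δl_i = b_i / cosα_i.
Slice 1: Δl = 2.2/cos(-3.0°) = 2.203 m; N'_1 = 66·cos(-3.0°) − 11·2.203 = 41.7; c'Δl = 32.38; W sinα = -3.5
Slice 2: Δl = 2.2/cos6.6° = 2.215 m; N'_2 = 186·cos6.6° − 12·2.215 = 158.2; c'Δl = 32.56; W sinα = 21.4
Slice 3: Δl = 2.1/cos16.1° = 2.186 m; N'_3 = 273·cos16.1° − 38·2.186 = 179.2; c'Δl = 32.13; W sinα = 75.7
Slice 4: Δl = 2.6/cos27.1° = 2.921 m; N'_4 = 362·cos27.1° − 47·2.921 = 185.0; c'Δl = 42.93; W sinα = 164.9
Slice 5: Δl = 2.8/cos41.4° = 3.733 m; N'_5 = 284·cos41.4° − 20·3.733 = 138.4; c'Δl = 54.87; W sinα = 187.8
Slice 6: Δl = 2.1/cos57.9° = 3.952 m; N'_6 = 89·cos57.9° − 7·3.952 = 19.6; c'Δl = 58.09; W sinα = 75.4
Σc'Δl = 253.0 kN/m; ΣN' = 722.1 kN/m; ΣW sinα = 521.7 kN/m
Resisting = 253.0 + 722.1·tan23.5° = 253.0 + 314.0 = 566.9 kN/m
FS = 566.9 / 521.7 = 1.087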